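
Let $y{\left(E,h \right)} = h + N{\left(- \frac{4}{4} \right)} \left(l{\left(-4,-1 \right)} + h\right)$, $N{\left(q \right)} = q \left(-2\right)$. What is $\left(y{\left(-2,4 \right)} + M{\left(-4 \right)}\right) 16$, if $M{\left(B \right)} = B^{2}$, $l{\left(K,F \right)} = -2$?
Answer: $384$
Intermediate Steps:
$N{\left(q \right)} = - 2 q$
$y{\left(E,h \right)} = -4 + 3 h$ ($y{\left(E,h \right)} = h + - 2 \left(- \frac{4}{4}\right) \left(-2 + h\right) = h + - 2 \left(\left(-4\right) \frac{1}{4}\right) \left(-2 + h\right) = h + \left(-2\right) \left(-1\right) \left(-2 + h\right) = h + 2 \left(-2 + h\right) = h + \left(-4 + 2 h\right) = -4 + 3 h$)
$\left(y{\left(-2,4 \right)} + M{\left(-4 \right)}\right) 16 = \left(\left(-4 + 3 \cdot 4\right) + \left(-4\right)^{2}\right) 16 = \left(\left(-4 + 12\right) + 16\right) 16 = \left(8 + 16\right) 16 = 24 \cdot 16 = 384$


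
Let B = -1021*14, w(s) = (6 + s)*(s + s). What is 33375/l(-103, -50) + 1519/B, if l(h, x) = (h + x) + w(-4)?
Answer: -68188423/345098 ≈ -197.59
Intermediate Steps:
w(s) = 2*s*(6 + s) (w(s) = (6 + s)*(2*s) = 2*s*(6 + s))
l(h, x) = -16 + h + x (l(h, x) = (h + x) + 2*(-4)*(6 - 4) = (h + x) + 2*(-4)*2 = (h + x) - 16 = -16 + h + x)
B = -14294
33375/l(-103, -50) + 1519/B = 33375/(-16 - 103 - 50) + 1519/(-14294) = 33375/(-169) + 1519*(-1/14294) = 33375*(-1/169) - 217/2042 = -33375/169 - 217/2042 = -68188423/345098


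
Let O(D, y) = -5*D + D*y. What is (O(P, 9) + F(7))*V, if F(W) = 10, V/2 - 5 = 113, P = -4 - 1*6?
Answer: -7080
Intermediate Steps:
P = -10 (P = -4 - 6 = -10)
V = 236 (V = 10 + 2*113 = 10 + 226 = 236)
(O(P, 9) + F(7))*V = (-10*(-5 + 9) + 10)*236 = (-10*4 + 10)*236 = (-40 + 10)*236 = -30*236 = -7080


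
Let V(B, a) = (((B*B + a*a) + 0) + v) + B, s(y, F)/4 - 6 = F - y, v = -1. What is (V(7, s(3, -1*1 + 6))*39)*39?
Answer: 1641159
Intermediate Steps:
s(y, F) = 24 - 4*y + 4*F (s(y, F) = 24 + 4*(F - y) = 24 + (-4*y + 4*F) = 24 - 4*y + 4*F)
V(B, a) = -1 + B + B² + a² (V(B, a) = (((B*B + a*a) + 0) - 1) + B = (((B² + a²) + 0) - 1) + B = ((B² + a²) - 1) + B = (-1 + B² + a²) + B = -1 + B + B² + a²)
(V(7, s(3, -1*1 + 6))*39)*39 = ((-1 + 7 + 7² + (24 - 4*3 + 4*(-1*1 + 6))²)*39)*39 = ((-1 + 7 + 49 + (24 - 12 + 4*(-1 + 6))²)*39)*39 = ((-1 + 7 + 49 + (24 - 12 + 4*5)²)*39)*39 = ((-1 + 7 + 49 + (24 - 12 + 20)²)*39)*39 = ((-1 + 7 + 49 + 32²)*39)*39 = ((-1 + 7 + 49 + 1024)*39)*39 = (1079*39)*39 = 42081*39 = 1641159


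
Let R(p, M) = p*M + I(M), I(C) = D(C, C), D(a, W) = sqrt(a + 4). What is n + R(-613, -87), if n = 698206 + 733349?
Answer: 1484886 + I*sqrt(83) ≈ 1.4849e+6 + 9.1104*I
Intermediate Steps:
D(a, W) = sqrt(4 + a)
I(C) = sqrt(4 + C)
R(p, M) = sqrt(4 + M) + M*p (R(p, M) = p*M + sqrt(4 + M) = M*p + sqrt(4 + M) = sqrt(4 + M) + M*p)
n = 1431555
n + R(-613, -87) = 1431555 + (sqrt(4 - 87) - 87*(-613)) = 1431555 + (sqrt(-83) + 53331) = 1431555 + (I*sqrt(83) + 53331) = 1431555 + (53331 + I*sqrt(83)) = 1484886 + I*sqrt(83)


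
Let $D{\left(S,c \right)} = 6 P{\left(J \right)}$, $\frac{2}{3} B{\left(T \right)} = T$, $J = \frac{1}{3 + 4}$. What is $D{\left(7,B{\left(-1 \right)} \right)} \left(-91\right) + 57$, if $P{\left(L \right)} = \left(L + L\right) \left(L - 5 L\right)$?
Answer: $\frac{1023}{7} \approx 146.14$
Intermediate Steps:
$J = \frac{1}{7} \approx 0.14286$
$P{\left(L \right)} = - 8 L^{2}$ ($P{\left(L \right)} = 2 L \left(- 4 L\right) = - 8 L^{2}$)
$B{\left(T \right)} = \frac{3 T}{2}$
$D{\left(S,c \right)} = - \frac{48}{49}$ ($D{\left(S,c \right)} = 6 \left(- \frac{8}{49}\right) = - \frac{48}{49}$)
$D{\left(7,B{\left(-1 \right)} \right)} \left(-91\right) + 57 = \left(- \frac{48}{49}\right) \left(-91\right) + 57 = \frac{624}{7} + 57 = \frac{1023}{7}$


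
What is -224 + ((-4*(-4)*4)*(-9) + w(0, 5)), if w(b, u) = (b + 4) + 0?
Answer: -796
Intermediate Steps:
w(b, u) = 4 + b (w(b, u) = (4 + b) + 0 = 4 + b)
-224 + ((-4*(-4)*4)*(-9) + w(0, 5)) = -224 + ((-4*(-4)*4)*(-9) + (4 + 0)) = -224 + ((16*4)*(-9) + 4) = -224 + (64*(-9) + 4) = -224 + (-576 + 4) = -224 - 572 = -796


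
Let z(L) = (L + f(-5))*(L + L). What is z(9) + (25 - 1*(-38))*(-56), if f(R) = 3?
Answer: -3312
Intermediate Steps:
z(L) = 2*L*(3 + L) (z(L) = (L + 3)*(L + L) = (3 + L)*(2*L) = 2*L*(3 + L))
z(9) + (25 - 1*(-38))*(-56) = 2*9*(3 + 9) + (25 - 1*(-38))*(-56) = 2*9*12 + (25 + 38)*(-56) = 216 + 63*(-56) = 216 - 3528 = -3312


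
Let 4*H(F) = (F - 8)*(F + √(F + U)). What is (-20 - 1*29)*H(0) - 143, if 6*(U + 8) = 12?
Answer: -143 + 98*I*√6 ≈ -143.0 + 240.05*I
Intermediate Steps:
U = -6 (U = -8 + (⅙)*12 = -8 + 2 = -6)
H(F) = (-8 + F)*(F + √(-6 + F))/4 (H(F) = ((F - 8)*(F + √(F - 6)))/4 = ((-8 + F)*(F + √(-6 + F)))/4 = (-8 + F)*(F + √(-6 + F))/4)
(-20 - 1*29)*H(0) - 143 = (-20 - 1*29)*(-2*0 - 2*√(-6 + 0) + (¼)*0² + (¼)*0*√(-6 + 0)) - 143 = (-20 - 29)*(0 - 2*I*√6 + (¼)*0 + (¼)*0*√(-6)) - 143 = -49*(0 - 2*I*√6 + 0 + (¼)*0*(I*√6)) - 143 = -49*(0 - 2*I*√6 + 0 + 0) - 143 = -(-98)*I*√6 - 143 = 98*I*√6 - 143 = -143 + 98*I*√6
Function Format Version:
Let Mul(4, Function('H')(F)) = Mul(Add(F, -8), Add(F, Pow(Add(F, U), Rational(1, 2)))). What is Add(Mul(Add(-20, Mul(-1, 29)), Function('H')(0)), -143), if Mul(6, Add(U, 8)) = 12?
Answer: Add(-143, Mul(98, I, Pow(6, Rational(1, 2)))) ≈ Add(-143.00, Mul(240.05, I))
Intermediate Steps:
U = -6 (U = Add(-8, Mul(Rational(1, 6), 12)) = Add(-8, 2) = -6)
Function('H')(F) = Mul(Rational(1, 4), Add(-8, F), Add(F, Pow(Add(-6, F), Rational(1, 2)))) (Function('H')(F) = Mul(Rational(1, 4), Mul(Add(F, -8), Add(F, Pow(Add(F, -6), Rational(1, 2))))) = Mul(Rational(1, 4), Mul(Add(-8, F), Add(F, Pow(Add(-6, F), Rational(1, 2))))) = Mul(Rational(1, 4), Add(-8, F), Add(F, Pow(Add(-6, F), Rational(1, 2)))))
Add(Mul(Add(-20, Mul(-1, 29)), Function('H')(0)), -143) = Add(Mul(Add(-20, Mul(-1, 29)), Add(Mul(-2, 0), Mul(-2, Pow(Add(-6, 0), Rational(1, 2))), Mul(Rational(1, 4), Pow(0, 2)), Mul(Rational(1, 4), 0, Pow(Add(-6, 0), Rational(1, 2))))), -143) = Add(Mul(Add(-20, -29), Add(0, Mul(-2, Pow(-6, Rational(1, 2))), Mul(Rational(1, 4), 0), Mul(Rational(1, 4), 0, Pow(-6, Rational(1, 2))))), -143) = Add(Mul(-49, Add(0, Mul(-2, Mul(I, Pow(6, Rational(1, 2)))), 0, Mul(Rational(1, 4), 0, Mul(I, Pow(6, Rational(1, 2)))))), -143) = Add(Mul(-49, Add(0, Mul(-2, I, Pow(6, Rational(1, 2))), 0, 0)), -143) = Add(Mul(-49, Mul(-2, I, Pow(6, Rational(1, 2)))), -143) = Add(Mul(98, I, Pow(6, Rational(1, 2))), -143) = Add(-143, Mul(98, I, Pow(6, Rational(1, 2))))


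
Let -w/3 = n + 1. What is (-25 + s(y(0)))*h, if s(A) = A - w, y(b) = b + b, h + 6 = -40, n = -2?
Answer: 1288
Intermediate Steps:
h = -46 (h = -6 - 40 = -46)
w = 3 (w = -3*(-2 + 1) = -3*(-1) = 3)
y(b) = 2*b
s(A) = -3 + A (s(A) = A - 1*3 = A - 3 = -3 + A)
(-25 + s(y(0)))*h = (-25 + (-3 + 2*0))*(-46) = (-25 + (-3 + 0))*(-46) = (-25 - 3)*(-46) = -28*(-46) = 1288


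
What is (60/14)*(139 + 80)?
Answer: 6570/7 ≈ 938.57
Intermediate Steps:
(60/14)*(139 + 80) = (60*(1/14))*219 = (30/7)*219 = 6570/7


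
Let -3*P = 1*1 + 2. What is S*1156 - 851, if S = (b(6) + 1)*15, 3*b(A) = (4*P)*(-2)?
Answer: 62729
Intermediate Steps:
P = -1 (P = -(1*1 + 2)/3 = -(1 + 2)/3 = -⅓*3 = -1)
b(A) = 8/3 (b(A) = ((4*(-1))*(-2))/3 = (-4*(-2))/3 = (⅓)*8 = 8/3)
S = 55 (S = (8/3 + 1)*15 = (11/3)*15 = 55)
S*1156 - 851 = 55*1156 - 851 = 63580 - 851 = 62729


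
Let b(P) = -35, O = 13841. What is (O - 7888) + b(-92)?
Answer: 5918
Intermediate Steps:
(O - 7888) + b(-92) = (13841 - 7888) - 35 = 5953 - 35 = 5918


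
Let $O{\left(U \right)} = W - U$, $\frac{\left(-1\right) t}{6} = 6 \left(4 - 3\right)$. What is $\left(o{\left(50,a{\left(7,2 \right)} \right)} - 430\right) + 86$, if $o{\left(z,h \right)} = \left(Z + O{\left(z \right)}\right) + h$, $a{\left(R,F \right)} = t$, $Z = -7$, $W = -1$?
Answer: $-438$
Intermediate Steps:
$t = -36$ ($t = - 6 \cdot 6 \left(4 - 3\right) = - 6 \cdot 6 \cdot 1 = \left(-6\right) 6 = -36$)
$O{\left(U \right)} = -1 - U$
$a{\left(R,F \right)} = -36$
$o{\left(z,h \right)} = -8 + h - z$ ($o{\left(z,h \right)} = \left(-7 - \left(1 + z\right)\right) + h = \left(-8 - z\right) + h = -8 + h - z$)
$\left(o{\left(50,a{\left(7,2 \right)} \right)} - 430\right) + 86 = \left(\left(-8 - 36 - 50\right) - 430\right) + 86 = \left(-94 - 430\right) + 86 = -524 + 86 = -438$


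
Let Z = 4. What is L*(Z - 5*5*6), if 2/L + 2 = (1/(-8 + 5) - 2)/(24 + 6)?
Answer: 26280/187 ≈ 140.53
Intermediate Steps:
L = -180/187 (L = 2/(-2 + (1/(-8 + 5) - 2)/(24 + 6)) = 2/(-2 + (1/(-3) - 2)/30) = 2/(-2 + (-⅓ - 2)*(1/30)) = 2/(-2 - 7/3*1/30) = 2/(-2 - 7/90) = 2/(-187/90) = 2*(-90/187) = -180/187 ≈ -0.96257)
L*(Z - 5*5*6) = -180*(4 - 5*5*6)/187 = -180*(4 - 25*6)/187 = -180*(4 - 150)/187 = -180/187*(-146) = 26280/187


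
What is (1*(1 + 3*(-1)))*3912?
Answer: -7824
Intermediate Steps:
(1*(1 + 3*(-1)))*3912 = (1*(1 - 3))*3912 = (1*(-2))*3912 = -2*3912 = -7824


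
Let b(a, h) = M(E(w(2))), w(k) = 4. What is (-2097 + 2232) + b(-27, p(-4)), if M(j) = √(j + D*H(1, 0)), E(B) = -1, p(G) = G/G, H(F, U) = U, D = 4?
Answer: 135 + I ≈ 135.0 + 1.0*I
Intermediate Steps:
p(G) = 1
M(j) = √j (M(j) = √(j + 4*0) = √(j + 0) = √j)
b(a, h) = I (b(a, h) = √(-1) = I)
(-2097 + 2232) + b(-27, p(-4)) = (-2097 + 2232) + I = 135 + I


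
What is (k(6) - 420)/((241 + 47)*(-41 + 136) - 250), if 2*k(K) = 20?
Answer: -41/2711 ≈ -0.015124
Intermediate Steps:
k(K) = 10 (k(K) = (1/2)*20 = 10)
(k(6) - 420)/((241 + 47)*(-41 + 136) - 250) = (10 - 420)/((241 + 47)*(-41 + 136) - 250) = -410/(288*95 - 250) = -410/(27360 - 250) = -410/27110 = -410*1/27110 = -41/2711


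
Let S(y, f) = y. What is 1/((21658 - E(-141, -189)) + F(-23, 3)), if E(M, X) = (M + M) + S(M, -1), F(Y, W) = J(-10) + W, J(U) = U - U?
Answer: 1/22084 ≈ 4.5282e-5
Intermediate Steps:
J(U) = 0
F(Y, W) = W (F(Y, W) = 0 + W = W)
E(M, X) = 3*M (E(M, X) = (M + M) + M = 2*M + M = 3*M)
1/((21658 - E(-141, -189)) + F(-23, 3)) = 1/((21658 - 3*(-141)) + 3) = 1/((21658 - 1*(-423)) + 3) = 1/((21658 + 423) + 3) = 1/(22081 + 3) = 1/22084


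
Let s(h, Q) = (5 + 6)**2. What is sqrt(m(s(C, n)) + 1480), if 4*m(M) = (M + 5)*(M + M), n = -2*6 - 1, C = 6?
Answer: sqrt(9103) ≈ 95.410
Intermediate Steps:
n = -13 (n = -12 - 1 = -13)
s(h, Q) = 121 (s(h, Q) = 11**2 = 121)
m(M) = M*(5 + M)/2 (m(M) = ((M + 5)*(M + M))/4 = ((5 + M)*(2*M))/4 = (2*M*(5 + M))/4 = M*(5 + M)/2)
sqrt(m(s(C, n)) + 1480) = sqrt((1/2)*121*(5 + 121) + 1480) = sqrt((1/2)*121*126 + 1480) = sqrt(7623 + 1480) = sqrt(9103)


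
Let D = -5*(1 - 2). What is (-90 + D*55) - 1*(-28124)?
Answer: 28309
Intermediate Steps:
D = 5 (D = -5*(-1) = 5)
(-90 + D*55) - 1*(-28124) = (-90 + 5*55) - 1*(-28124) = (-90 + 275) + 28124 = 185 + 28124 = 28309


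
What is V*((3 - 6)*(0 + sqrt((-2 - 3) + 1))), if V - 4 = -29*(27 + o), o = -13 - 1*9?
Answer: 846*I ≈ 846.0*I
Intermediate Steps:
o = -22 (o = -13 - 9 = -22)
V = -141 (V = 4 - 29*(27 - 22) = 4 - 29*5 = 4 - 145 = -141)
V*((3 - 6)*(0 + sqrt((-2 - 3) + 1))) = -141*(3 - 6)*(0 + sqrt((-2 - 3) + 1)) = -(-423)*(0 + sqrt(-5 + 1)) = -(-423)*(0 + sqrt(-4)) = -(-423)*(0 + 2*I) = -(-423)*2*I = -(-846)*I = 846*I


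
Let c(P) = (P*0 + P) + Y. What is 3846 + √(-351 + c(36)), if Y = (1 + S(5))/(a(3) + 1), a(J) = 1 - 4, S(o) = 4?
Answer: 3846 + I*√1270/2 ≈ 3846.0 + 17.819*I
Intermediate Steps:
a(J) = -3
Y = -5/2 (Y = (1 + 4)/(-3 + 1) = 5/(-2) = 5*(-½) = -5/2 ≈ -2.5000)
c(P) = -5/2 + P (c(P) = (P*0 + P) - 5/2 = (0 + P) - 5/2 = P - 5/2 = -5/2 + P)
3846 + √(-351 + c(36)) = 3846 + √(-351 + (-5/2 + 36)) = 3846 + √(-351 + 67/2) = 3846 + √(-635/2) = 3846 + I*√1270/2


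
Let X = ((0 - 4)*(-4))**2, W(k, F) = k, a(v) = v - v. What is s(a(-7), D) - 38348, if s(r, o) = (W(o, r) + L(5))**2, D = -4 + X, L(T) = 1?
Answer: 25661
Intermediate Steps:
a(v) = 0
X = 256 (X = (-4*(-4))**2 = 16**2 = 256)
D = 252 (D = -4 + 256 = 252)
s(r, o) = (1 + o)**2 (s(r, o) = (o + 1)**2 = (1 + o)**2)
s(a(-7), D) - 38348 = (1 + 252)**2 - 38348 = 253**2 - 38348 = 64009 - 38348 = 25661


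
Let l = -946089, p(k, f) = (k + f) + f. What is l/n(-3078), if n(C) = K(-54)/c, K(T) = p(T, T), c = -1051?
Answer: -110482171/18 ≈ -6.1379e+6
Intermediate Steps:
p(k, f) = k + 2*f (p(k, f) = (f + k) + f = k + 2*f)
K(T) = 3*T (K(T) = T + 2*T = 3*T)
n(C) = 162/1051 (n(C) = (3*(-54))/(-1051) = -162*(-1/1051) = 162/1051)
l/n(-3078) = -946089/162/1051 = -946089*1051/162 = -110482171/18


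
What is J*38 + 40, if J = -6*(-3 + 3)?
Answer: 40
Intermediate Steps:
J = 0 (J = -6*0 = 0)
J*38 + 40 = 0*38 + 40 = 0 + 40 = 40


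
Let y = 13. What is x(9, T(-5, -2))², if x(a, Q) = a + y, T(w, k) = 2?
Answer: 484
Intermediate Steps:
x(a, Q) = 13 + a (x(a, Q) = a + 13 = 13 + a)
x(9, T(-5, -2))² = (13 + 9)² = 22² = 484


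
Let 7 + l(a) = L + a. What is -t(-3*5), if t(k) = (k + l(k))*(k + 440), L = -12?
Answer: 20825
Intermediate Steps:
l(a) = -19 + a (l(a) = -7 + (-12 + a) = -19 + a)
t(k) = (-19 + 2*k)*(440 + k) (t(k) = (k + (-19 + k))*(k + 440) = (-19 + 2*k)*(440 + k))
-t(-3*5) = -(-8360 + 2*(-3*5)² + 861*(-3*5)) = -(-8360 + 2*(-15)² + 861*(-15)) = -(-8360 + 2*225 - 12915) = -(-8360 + 450 - 12915) = -1*(-20825) = 20825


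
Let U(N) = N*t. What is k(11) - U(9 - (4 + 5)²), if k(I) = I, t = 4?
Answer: 299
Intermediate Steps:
U(N) = 4*N (U(N) = N*4 = 4*N)
k(11) - U(9 - (4 + 5)²) = 11 - 4*(9 - (4 + 5)²) = 11 - 4*(9 - 1*9²) = 11 - 4*(9 - 1*81) = 11 - 4*(9 - 81) = 11 - 4*(-72) = 11 - 1*(-288) = 11 + 288 = 299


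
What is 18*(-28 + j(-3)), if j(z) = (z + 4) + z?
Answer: -540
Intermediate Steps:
j(z) = 4 + 2*z (j(z) = (4 + z) + z = 4 + 2*z)
18*(-28 + j(-3)) = 18*(-28 + (4 + 2*(-3))) = 18*(-28 + (4 - 6)) = 18*(-28 - 2) = 18*(-30) = -540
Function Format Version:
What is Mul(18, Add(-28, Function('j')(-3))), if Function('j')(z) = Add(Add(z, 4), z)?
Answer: -540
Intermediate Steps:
Function('j')(z) = Add(4, Mul(2, z)) (Function('j')(z) = Add(Add(4, z), z) = Add(4, Mul(2, z)))
Mul(18, Add(-28, Function('j')(-3))) = Mul(18, Add(-28, Add(4, Mul(2, -3)))) = Mul(18, Add(-28, Add(4, -6))) = Mul(18, Add(-28, -2)) = Mul(18, -30) = -540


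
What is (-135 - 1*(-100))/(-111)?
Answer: 35/111 ≈ 0.31532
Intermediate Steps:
(-135 - 1*(-100))/(-111) = -(-135 + 100)/111 = -1/111*(-35) = 35/111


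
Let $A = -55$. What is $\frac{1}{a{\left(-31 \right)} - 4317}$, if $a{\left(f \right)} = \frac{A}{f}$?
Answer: $- \frac{31}{133772} \approx -0.00023174$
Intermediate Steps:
$a{\left(f \right)} = - \frac{55}{f}$
$\frac{1}{a{\left(-31 \right)} - 4317} = \frac{1}{- \frac{55}{-31} - 4317} = \frac{1}{\left(-55\right) \left(- \frac{1}{31}\right) - 4317} = \frac{1}{\frac{55}{31} - 4317} = \frac{1}{- \frac{133772}{31}} = - \frac{31}{133772}$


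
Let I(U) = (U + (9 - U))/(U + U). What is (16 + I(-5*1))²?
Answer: 22801/100 ≈ 228.01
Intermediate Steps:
I(U) = 9/(2*U) (I(U) = 9/((2*U)) = 9*(1/(2*U)) = 9/(2*U))
(16 + I(-5*1))² = (16 + 9/(2*((-5*1))))² = (16 + (9/2)/(-5))² = (16 + (9/2)*(-⅕))² = (16 - 9/10)² = (151/10)² = 22801/100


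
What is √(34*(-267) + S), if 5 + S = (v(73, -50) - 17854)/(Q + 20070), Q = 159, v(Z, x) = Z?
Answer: 6*I*√11472951523/6743 ≈ 95.309*I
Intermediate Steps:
S = -39642/6743 (S = -5 + (73 - 17854)/(159 + 20070) = -5 - 17781/20229 = -5 - 17781*1/20229 = -5 - 5927/6743 = -39642/6743 ≈ -5.8790)
√(34*(-267) + S) = √(34*(-267) - 39642/6743) = √(-9078 - 39642/6743) = √(-61252596/6743) = 6*I*√11472951523/6743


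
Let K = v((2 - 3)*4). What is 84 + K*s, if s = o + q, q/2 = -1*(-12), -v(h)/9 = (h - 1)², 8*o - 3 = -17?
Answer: -19689/4 ≈ -4922.3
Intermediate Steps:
o = -7/4 (o = 3/8 + (⅛)*(-17) = 3/8 - 17/8 = -7/4 ≈ -1.7500)
v(h) = -9*(-1 + h)² (v(h) = -9*(h - 1)² = -9*(-1 + h)²)
K = -225 (K = -9*(-1 + (2 - 3)*4)² = -9*(-1 - 1*4)² = -9*(-1 - 4)² = -9*(-5)² = -9*25 = -225)
q = 24 (q = 2*(-1*(-12)) = 2*12 = 24)
s = 89/4 (s = -7/4 + 24 = 89/4 ≈ 22.250)
84 + K*s = 84 - 225*89/4 = 84 - 20025/4 = -19689/4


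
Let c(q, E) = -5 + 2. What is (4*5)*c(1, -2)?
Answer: -60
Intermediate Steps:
c(q, E) = -3
(4*5)*c(1, -2) = (4*5)*(-3) = 20*(-3) = -60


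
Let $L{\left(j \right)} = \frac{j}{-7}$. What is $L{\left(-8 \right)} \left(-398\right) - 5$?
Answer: $- \frac{3219}{7} \approx -459.86$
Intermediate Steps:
$L{\left(j \right)} = - \frac{j}{7}$ ($L{\left(j \right)} = j \left(- \frac{1}{7}\right) = - \frac{j}{7}$)
$L{\left(-8 \right)} \left(-398\right) - 5 = \left(- \frac{1}{7}\right) \left(-8\right) \left(-398\right) - 5 = \frac{8}{7} \left(-398\right) - 5 = - \frac{3184}{7} - 5 = - \frac{3219}{7}$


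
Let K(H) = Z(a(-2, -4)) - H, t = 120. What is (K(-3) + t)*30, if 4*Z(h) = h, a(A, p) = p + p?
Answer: 3630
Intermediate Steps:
a(A, p) = 2*p
Z(h) = h/4
K(H) = -2 - H (K(H) = (2*(-4))/4 - H = (1/4)*(-8) - H = -2 - H)
(K(-3) + t)*30 = ((-2 - 1*(-3)) + 120)*30 = ((-2 + 3) + 120)*30 = (1 + 120)*30 = 121*30 = 3630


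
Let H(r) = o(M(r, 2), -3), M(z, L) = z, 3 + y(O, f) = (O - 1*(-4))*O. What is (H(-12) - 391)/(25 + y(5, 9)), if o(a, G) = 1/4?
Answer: -1563/268 ≈ -5.8321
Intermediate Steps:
y(O, f) = -3 + O*(4 + O) (y(O, f) = -3 + (O - 1*(-4))*O = -3 + (O + 4)*O = -3 + (4 + O)*O = -3 + O*(4 + O))
o(a, G) = 1/4
H(r) = 1/4
(H(-12) - 391)/(25 + y(5, 9)) = (1/4 - 391)/(25 + (-3 + 5**2 + 4*5)) = -1563/(4*(25 + (-3 + 25 + 20))) = -1563/(4*(25 + 42)) = -1563/4/67 = -1563/4*1/67 = -1563/268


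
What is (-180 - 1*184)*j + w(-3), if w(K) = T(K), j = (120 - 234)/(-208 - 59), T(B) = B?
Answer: -14099/89 ≈ -158.42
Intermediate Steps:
j = 38/89 (j = -114/(-267) = -114*(-1/267) = 38/89 ≈ 0.42697)
w(K) = K
(-180 - 1*184)*j + w(-3) = (-180 - 1*184)*(38/89) - 3 = (-180 - 184)*(38/89) - 3 = -364*38/89 - 3 = -13832/89 - 3 = -14099/89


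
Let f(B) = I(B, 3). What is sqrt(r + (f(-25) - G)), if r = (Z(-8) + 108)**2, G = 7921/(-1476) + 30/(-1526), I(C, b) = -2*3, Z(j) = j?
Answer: sqrt(352283767197005)/187698 ≈ 99.997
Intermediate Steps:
I(C, b) = -6
G = -6065863/1126188 (G = 7921*(-1/1476) + 30*(-1/1526) = -7921/1476 - 15/763 = -6065863/1126188 ≈ -5.3862)
f(B) = -6
r = 10000 (r = (-8 + 108)**2 = 100**2 = 10000)
sqrt(r + (f(-25) - G)) = sqrt(10000 + (-6 - 1*(-6065863/1126188))) = sqrt(10000 + (-6 + 6065863/1126188)) = sqrt(10000 - 691265/1126188) = sqrt(11261188735/1126188) = sqrt(352283767197005)/187698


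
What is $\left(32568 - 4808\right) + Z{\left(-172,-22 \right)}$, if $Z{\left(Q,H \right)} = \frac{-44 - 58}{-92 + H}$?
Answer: $\frac{527457}{19} \approx 27761.0$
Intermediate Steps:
$Z{\left(Q,H \right)} = - \frac{102}{-92 + H}$
$\left(32568 - 4808\right) + Z{\left(-172,-22 \right)} = \left(32568 - 4808\right) - \frac{102}{-92 - 22} = 27760 - \frac{102}{-114} = 27760 - - \frac{17}{19} = 27760 + \frac{17}{19} = \frac{527457}{19}$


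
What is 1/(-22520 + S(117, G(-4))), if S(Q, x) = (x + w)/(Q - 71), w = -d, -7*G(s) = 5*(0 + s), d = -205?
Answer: -322/7249985 ≈ -4.4414e-5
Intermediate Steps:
G(s) = -5*s/7 (G(s) = -5*(0 + s)/7 = -5*s/7)
w = 205 (w = -1*(-205) = 205)
S(Q, x) = (205 + x)/(-71 + Q) (S(Q, x) = (x + 205)/(Q - 71) = (205 + x)/(-71 + Q))
1/(-22520 + S(117, G(-4))) = 1/(-22520 + (205 - 5/7*(-4))/(-71 + 117)) = 1/(-22520 + (205 + 20/7)/46) = 1/(-22520 + (1/46)*(1455/7)) = 1/(-22520 + 1455/322) = 1/(-7249985/322) = -322/7249985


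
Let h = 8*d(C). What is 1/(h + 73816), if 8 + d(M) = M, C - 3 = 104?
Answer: 1/74608 ≈ 1.3403e-5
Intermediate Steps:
C = 107 (C = 3 + 104 = 107)
d(M) = -8 + M
h = 792 (h = 8*(-8 + 107) = 8*99 = 792)
1/(h + 73816) = 1/(792 + 73816) = 1/74608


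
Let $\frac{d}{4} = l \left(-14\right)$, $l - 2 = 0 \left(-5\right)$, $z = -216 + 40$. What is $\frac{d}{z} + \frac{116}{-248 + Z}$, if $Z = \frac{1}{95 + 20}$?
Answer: $\frac{52893}{313709} \approx 0.16861$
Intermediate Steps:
$z = -176$
$l = 2$ ($l = 2 + 0 \left(-5\right) = 2 + 0 = 2$)
$Z = \frac{1}{115} \approx 0.0086956$
$d = -112$ ($d = 4 \cdot 2 \left(-14\right) = 4 \left(-28\right) = -112$)
$\frac{d}{z} + \frac{116}{-248 + Z} = - \frac{112}{-176} + \frac{116}{-248 + \frac{1}{115}} = \left(-112\right) \left(- \frac{1}{176}\right) + \frac{116}{- \frac{28519}{115}} = \frac{7}{11} + 116 \left(- \frac{115}{28519}\right) = \frac{7}{11} - \frac{13340}{28519} = \frac{52893}{313709}$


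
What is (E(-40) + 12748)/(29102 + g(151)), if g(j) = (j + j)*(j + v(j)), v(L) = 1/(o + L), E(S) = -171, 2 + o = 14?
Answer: 2050051/12177054 ≈ 0.16835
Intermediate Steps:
o = 12 (o = -2 + 14 = 12)
v(L) = 1/(12 + L)
g(j) = 2*j*(j + 1/(12 + j)) (g(j) = (j + j)*(j + 1/(12 + j)) = (2*j)*(j + 1/(12 + j)) = 2*j*(j + 1/(12 + j)))
(E(-40) + 12748)/(29102 + g(151)) = (-171 + 12748)/(29102 + 2*151*(1 + 151*(12 + 151))/(12 + 151)) = 12577/(29102 + 2*151*(1 + 151*163)/163) = 12577/(29102 + 2*151*(1/163)*(1 + 24613)) = 12577/(29102 + 2*151*(1/163)*24614) = 12577/(29102 + 7433428/163) = 12577/(12177054/163) = 12577*(163/12177054) = 2050051/12177054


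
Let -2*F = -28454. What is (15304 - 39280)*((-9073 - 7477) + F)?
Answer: 55696248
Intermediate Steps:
F = 14227 (F = -½*(-28454) = 14227)
(15304 - 39280)*((-9073 - 7477) + F) = (15304 - 39280)*((-9073 - 7477) + 14227) = -23976*(-16550 + 14227) = -23976*(-2323) = 55696248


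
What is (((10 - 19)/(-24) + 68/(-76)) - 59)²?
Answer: 81848209/23104 ≈ 3542.6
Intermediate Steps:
(((10 - 19)/(-24) + 68/(-76)) - 59)² = ((-9*(-1/24) + 68*(-1/76)) - 59)² = ((3/8 - 17/19) - 59)² = (-79/152 - 59)² = (-9047/152)² = 81848209/23104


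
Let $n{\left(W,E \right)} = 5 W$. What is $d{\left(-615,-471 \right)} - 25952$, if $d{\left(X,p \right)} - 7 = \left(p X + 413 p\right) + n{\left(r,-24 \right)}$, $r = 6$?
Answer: $69227$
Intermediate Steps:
$d{\left(X,p \right)} = 37 + 413 p + X p$ ($d{\left(X,p \right)} = 7 + \left(\left(p X + 413 p\right) + 5 \cdot 6\right) = 7 + \left(\left(X p + 413 p\right) + 30\right) = 7 + \left(\left(413 p + X p\right) + 30\right) = 7 + \left(30 + 413 p + X p\right) = 37 + 413 p + X p$)
$d{\left(-615,-471 \right)} - 25952 = \left(37 + 413 \left(-471\right) - -289665\right) - 25952 = \left(37 - 194523 + 289665\right) - 25952 = 95179 - 25952 = 69227$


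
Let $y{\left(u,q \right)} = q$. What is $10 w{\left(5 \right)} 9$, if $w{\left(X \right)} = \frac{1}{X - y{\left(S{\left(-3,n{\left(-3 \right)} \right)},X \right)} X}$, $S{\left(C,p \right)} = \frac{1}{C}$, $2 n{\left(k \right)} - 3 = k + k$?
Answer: $- \frac{9}{2} \approx -4.5$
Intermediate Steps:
$n{\left(k \right)} = \frac{3}{2} + k$ ($n{\left(k \right)} = \frac{3}{2} + \frac{k + k}{2} = \frac{3}{2} + \frac{2 k}{2} = \frac{3}{2} + k$)
$w{\left(X \right)} = \frac{1}{X - X^{2}}$ ($w{\left(X \right)} = \frac{1}{X - X X} = \frac{1}{X - X^{2}}$)
$10 w{\left(5 \right)} 9 = 10 \left(- \frac{1}{5 \left(-1 + 5\right)}\right) 9 = 10 \left(\left(-1\right) \frac{1}{5} \cdot \frac{1}{4}\right) 9 = 10 \left(- \frac{1}{20}\right) 9 = \left(- \frac{1}{2}\right) 9 = - \frac{9}{2}$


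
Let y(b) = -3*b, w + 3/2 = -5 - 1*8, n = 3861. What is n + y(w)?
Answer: 7809/2 ≈ 3904.5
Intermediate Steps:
w = -29/2 (w = -3/2 + (-5 - 1*8) = -3/2 + (-5 - 8) = -3/2 - 13 = -29/2 ≈ -14.500)
n + y(w) = 3861 - 3*(-29/2) = 3861 + 87/2 = 7809/2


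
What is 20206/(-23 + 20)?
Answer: -20206/3 ≈ -6735.3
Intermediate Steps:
20206/(-23 + 20) = 20206/(-3) = -⅓*20206 = -20206/3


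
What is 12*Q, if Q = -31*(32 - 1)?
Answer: -11532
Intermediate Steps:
Q = -961 (Q = -31*31 = -961)
12*Q = 12*(-961) = -11532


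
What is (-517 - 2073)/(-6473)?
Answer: 2590/6473 ≈ 0.40012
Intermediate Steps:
(-517 - 2073)/(-6473) = -2590*(-1/6473) = 2590/6473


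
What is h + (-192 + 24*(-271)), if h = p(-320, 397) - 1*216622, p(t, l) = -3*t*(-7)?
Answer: -230038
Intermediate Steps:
p(t, l) = 21*t
h = -223342 (h = 21*(-320) - 1*216622 = -6720 - 216622 = -223342)
h + (-192 + 24*(-271)) = -223342 + (-192 + 24*(-271)) = -223342 + (-192 - 6504) = -223342 - 6696 = -230038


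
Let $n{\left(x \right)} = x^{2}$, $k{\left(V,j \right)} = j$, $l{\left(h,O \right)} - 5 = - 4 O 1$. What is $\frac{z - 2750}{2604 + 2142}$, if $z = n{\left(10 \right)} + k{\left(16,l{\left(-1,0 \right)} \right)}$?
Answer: $- \frac{2645}{4746} \approx -0.55731$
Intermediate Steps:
$l{\left(h,O \right)} = 5 - 4 O$ ($l{\left(h,O \right)} = 5 + - 4 O 1 = 5 - 4 O$)
$z = 105$ ($z = 10^{2} + \left(5 - 0\right) = 100 + \left(5 + 0\right) = 100 + 5 = 105$)
$\frac{z - 2750}{2604 + 2142} = \frac{105 - 2750}{2604 + 2142} = - \frac{2645}{4746}$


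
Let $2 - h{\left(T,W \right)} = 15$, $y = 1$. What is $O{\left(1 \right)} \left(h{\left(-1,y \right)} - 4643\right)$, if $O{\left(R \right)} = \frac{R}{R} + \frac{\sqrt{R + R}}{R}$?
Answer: $-4656 - 4656 \sqrt{2} \approx -11241.0$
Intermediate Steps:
$h{\left(T,W \right)} = -13$ ($h{\left(T,W \right)} = 2 - 15 = -13$)
$O{\left(R \right)} = 1 + \frac{\sqrt{2}}{\sqrt{R}}$ ($O{\left(R \right)} = 1 + \frac{\sqrt{2 R}}{R} = 1 + \frac{\sqrt{2} \sqrt{R}}{R} = 1 + \frac{\sqrt{2}}{\sqrt{R}}$)
$O{\left(1 \right)} \left(h{\left(-1,y \right)} - 4643\right) = \left(1 + \sqrt{2} \frac{1}{\sqrt{1}}\right) \left(-13 - 4643\right) = \left(1 + \sqrt{2} \cdot 1\right) \left(-13 - 4643\right) = \left(1 + \sqrt{2}\right) \left(-4656\right) = -4656 - 4656 \sqrt{2}$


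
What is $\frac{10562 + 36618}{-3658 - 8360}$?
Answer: $- \frac{23590}{6009} \approx -3.9258$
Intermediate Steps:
$\frac{10562 + 36618}{-3658 - 8360} = \frac{47180}{-12018} = 47180 \left(- \frac{1}{12018}\right) = - \frac{23590}{6009}$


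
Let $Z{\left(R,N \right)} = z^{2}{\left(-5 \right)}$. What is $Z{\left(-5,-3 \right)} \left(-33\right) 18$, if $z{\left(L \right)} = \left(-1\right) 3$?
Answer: $-5346$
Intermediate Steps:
$z{\left(L \right)} = -3$
$Z{\left(R,N \right)} = 9$ ($Z{\left(R,N \right)} = \left(-3\right)^{2} = 9$)
$Z{\left(-5,-3 \right)} \left(-33\right) 18 = 9 \left(-33\right) 18 = \left(-297\right) 18 = -5346$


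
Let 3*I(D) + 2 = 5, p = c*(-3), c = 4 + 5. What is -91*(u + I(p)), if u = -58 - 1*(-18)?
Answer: 3549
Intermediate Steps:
c = 9
p = -27 (p = 9*(-3) = -27)
I(D) = 1 (I(D) = -⅔ + (⅓)*5 = -⅔ + 5/3 = 1)
u = -40 (u = -58 + 18 = -40)
-91*(u + I(p)) = -91*(-40 + 1) = -91*(-39) = 3549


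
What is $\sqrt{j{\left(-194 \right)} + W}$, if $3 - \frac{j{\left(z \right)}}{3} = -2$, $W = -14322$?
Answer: $i \sqrt{14307} \approx 119.61 i$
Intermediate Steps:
$j{\left(z \right)} = 15$ ($j{\left(z \right)} = 9 - -6 = 9 + 6 = 15$)
$\sqrt{j{\left(-194 \right)} + W} = \sqrt{15 - 14322} = \sqrt{-14307} = i \sqrt{14307}$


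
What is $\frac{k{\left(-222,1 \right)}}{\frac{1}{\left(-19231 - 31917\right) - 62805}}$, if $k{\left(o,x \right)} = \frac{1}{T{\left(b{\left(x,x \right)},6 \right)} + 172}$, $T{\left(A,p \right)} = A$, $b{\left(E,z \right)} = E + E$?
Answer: $- \frac{113953}{174} \approx -654.9$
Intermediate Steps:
$b{\left(E,z \right)} = 2 E$
$k{\left(o,x \right)} = \frac{1}{172 + 2 x}$ ($k{\left(o,x \right)} = \frac{1}{2 x + 172} = \frac{1}{172 + 2 x}$)
$\frac{k{\left(-222,1 \right)}}{\frac{1}{\left(-19231 - 31917\right) - 62805}} = \frac{\frac{1}{2} \frac{1}{86 + 1}}{\frac{1}{\left(-19231 - 31917\right) - 62805}} = \frac{\frac{1}{2} \cdot \frac{1}{87}}{\frac{1}{-51148 - 62805}} = \frac{\frac{1}{2} \cdot \frac{1}{87}}{\frac{1}{-113953}} = \frac{1}{174 \left(- \frac{1}{113953}\right)} = \frac{1}{174} \left(-113953\right) = - \frac{113953}{174}$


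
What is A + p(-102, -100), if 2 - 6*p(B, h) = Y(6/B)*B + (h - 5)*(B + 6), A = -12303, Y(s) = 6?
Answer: -41642/3 ≈ -13881.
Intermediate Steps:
p(B, h) = 1/3 - B - (-5 + h)*(6 + B)/6 (p(B, h) = 1/3 - (6*B + (h - 5)*(B + 6))/6 = 1/3 - (6*B + (-5 + h)*(6 + B))/6 = 1/3 + (-B - (-5 + h)*(6 + B)/6) = 1/3 - B - (-5 + h)*(6 + B)/6)
A + p(-102, -100) = -12303 + (16/3 - 1*(-100) - 1/6*(-102) - 1/6*(-102)*(-100)) = -12303 + (16/3 + 100 + 17 - 1700) = -12303 - 4733/3 = -41642/3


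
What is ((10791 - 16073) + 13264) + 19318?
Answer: 27300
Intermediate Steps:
((10791 - 16073) + 13264) + 19318 = (-5282 + 13264) + 19318 = 7982 + 19318 = 27300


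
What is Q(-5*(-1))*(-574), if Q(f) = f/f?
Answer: -574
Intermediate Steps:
Q(f) = 1
Q(-5*(-1))*(-574) = 1*(-574) = -574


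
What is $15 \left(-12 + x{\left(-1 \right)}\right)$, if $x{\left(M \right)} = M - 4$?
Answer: $-255$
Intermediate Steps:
$x{\left(M \right)} = -4 + M$
$15 \left(-12 + x{\left(-1 \right)}\right) = 15 \left(-12 - 5\right) = 15 \left(-17\right) = -255$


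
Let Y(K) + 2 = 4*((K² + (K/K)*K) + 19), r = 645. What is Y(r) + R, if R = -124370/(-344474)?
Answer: 287076770883/172237 ≈ 1.6668e+6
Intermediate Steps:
R = 62185/172237 (R = -124370*(-1/344474) = 62185/172237 ≈ 0.36104)
Y(K) = 74 + 4*K + 4*K² (Y(K) = -2 + 4*((K² + (K/K)*K) + 19) = -2 + 4*((K² + 1*K) + 19) = -2 + 4*((K² + K) + 19) = -2 + 4*((K + K²) + 19) = -2 + 4*(19 + K + K²) = -2 + (76 + 4*K + 4*K²) = 74 + 4*K + 4*K²)
Y(r) + R = (74 + 4*645 + 4*645²) + 62185/172237 = (74 + 2580 + 4*416025) + 62185/172237 = (74 + 2580 + 1664100) + 62185/172237 = 1666754 + 62185/172237 = 287076770883/172237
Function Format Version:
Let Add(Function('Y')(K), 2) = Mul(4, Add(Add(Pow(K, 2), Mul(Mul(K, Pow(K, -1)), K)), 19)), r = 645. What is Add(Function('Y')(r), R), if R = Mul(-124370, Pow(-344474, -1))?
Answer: Rational(287076770883, 172237) ≈ 1.6668e+6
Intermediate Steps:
R = Rational(62185, 172237) (R = Mul(-124370, Rational(-1, 344474)) = Rational(62185, 172237) ≈ 0.36104)
Function('Y')(K) = Add(74, Mul(4, K), Mul(4, Pow(K, 2))) (Function('Y')(K) = Add(-2, Mul(4, Add(Add(Pow(K, 2), Mul(Mul(K, Pow(K, -1)), K)), 19))) = Add(-2, Mul(4, Add(Add(Pow(K, 2), Mul(1, K)), 19))) = Add(-2, Mul(4, Add(Add(Pow(K, 2), K), 19))) = Add(-2, Mul(4, Add(Add(K, Pow(K, 2)), 19))) = Add(-2, Mul(4, Add(19, K, Pow(K, 2)))) = Add(-2, Add(76, Mul(4, K), Mul(4, Pow(K, 2)))) = Add(74, Mul(4, K), Mul(4, Pow(K, 2))))
Add(Function('Y')(r), R) = Add(Add(74, Mul(4, 645), Mul(4, Pow(645, 2))), Rational(62185, 172237)) = Add(Add(74, 2580, Mul(4, 416025)), Rational(62185, 172237)) = Add(Add(74, 2580, 1664100), Rational(62185, 172237)) = Add(1666754, Rational(62185, 172237)) = Rational(287076770883, 172237)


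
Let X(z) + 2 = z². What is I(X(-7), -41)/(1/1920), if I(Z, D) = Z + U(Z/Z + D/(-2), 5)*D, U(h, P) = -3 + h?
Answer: -1366080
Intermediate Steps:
X(z) = -2 + z²
I(Z, D) = Z + D*(-2 - D/2) (I(Z, D) = Z + (-3 + (Z/Z + D/(-2)))*D = Z + (-3 + (1 + D*(-½)))*D = Z + (-3 + (1 - D/2))*D = Z + (-2 - D/2)*D = Z + D*(-2 - D/2))
I(X(-7), -41)/(1/1920) = ((-2 + (-7)²) - ½*(-41)*(4 - 41))/(1/1920) = ((-2 + 49) - ½*(-41)*(-37))/(1/1920) = (47 - 1517/2)*1920 = -1423/2*1920 = -1366080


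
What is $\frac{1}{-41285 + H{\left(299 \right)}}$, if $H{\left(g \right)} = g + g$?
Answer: $- \frac{1}{40687} \approx -2.4578 \cdot 10^{-5}$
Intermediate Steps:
$H{\left(g \right)} = 2 g$
$\frac{1}{-41285 + H{\left(299 \right)}} = \frac{1}{-41285 + 2 \cdot 299} = \frac{1}{-41285 + 598} = \frac{1}{-40687} = - \frac{1}{40687}$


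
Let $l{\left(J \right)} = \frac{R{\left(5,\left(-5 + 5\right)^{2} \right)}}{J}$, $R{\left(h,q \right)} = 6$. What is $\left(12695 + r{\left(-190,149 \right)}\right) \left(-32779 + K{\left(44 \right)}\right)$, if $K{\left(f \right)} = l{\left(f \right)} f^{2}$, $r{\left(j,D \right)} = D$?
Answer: $-417622660$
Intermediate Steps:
$l{\left(J \right)} = \frac{6}{J}$
$K{\left(f \right)} = 6 f$ ($K{\left(f \right)} = \frac{6}{f} f^{2} = 6 f$)
$\left(12695 + r{\left(-190,149 \right)}\right) \left(-32779 + K{\left(44 \right)}\right) = \left(12695 + 149\right) \left(-32779 + 6 \cdot 44\right) = 12844 \left(-32779 + 264\right) = 12844 \left(-32515\right) = -417622660$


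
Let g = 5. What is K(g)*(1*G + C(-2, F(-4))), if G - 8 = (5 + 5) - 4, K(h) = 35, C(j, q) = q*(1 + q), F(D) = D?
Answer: 910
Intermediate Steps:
G = 14 (G = 8 + ((5 + 5) - 4) = 8 + (10 - 4) = 8 + 6 = 14)
K(g)*(1*G + C(-2, F(-4))) = 35*(1*14 - 4*(1 - 4)) = 35*(14 - 4*(-3)) = 35*(14 + 12) = 35*26 = 910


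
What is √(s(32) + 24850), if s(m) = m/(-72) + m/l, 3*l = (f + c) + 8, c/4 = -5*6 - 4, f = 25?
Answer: √2372571422/309 ≈ 157.63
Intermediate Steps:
c = -136 (c = 4*(-5*6 - 4) = 4*(-30 - 4) = 4*(-34) = -136)
l = -103/3 (l = ((25 - 136) + 8)/3 = (-111 + 8)/3 = (⅓)*(-103) = -103/3 ≈ -34.333)
s(m) = -319*m/7416 (s(m) = m/(-72) + m/(-103/3) = m*(-1/72) + m*(-3/103) = -m/72 - 3*m/103 = -319*m/7416)
√(s(32) + 24850) = √(-319/7416*32 + 24850) = √(-1276/927 + 24850) = √(23034674/927) = √2372571422/309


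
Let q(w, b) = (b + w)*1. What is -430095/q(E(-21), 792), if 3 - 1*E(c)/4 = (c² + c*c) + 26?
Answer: 430095/2828 ≈ 152.08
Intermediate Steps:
E(c) = -92 - 8*c² (E(c) = 12 - 4*((c² + c*c) + 26) = 12 - 4*((c² + c²) + 26) = 12 - 4*(2*c² + 26) = 12 - 4*(26 + 2*c²) = 12 + (-104 - 8*c²) = -92 - 8*c²)
q(w, b) = b + w
-430095/q(E(-21), 792) = -430095/(792 + (-92 - 8*(-21)²)) = -430095/(792 + (-92 - 8*441)) = -430095/(792 + (-92 - 3528)) = -430095/(792 - 3620) = -430095/(-2828) = -430095*(-1/2828) = 430095/2828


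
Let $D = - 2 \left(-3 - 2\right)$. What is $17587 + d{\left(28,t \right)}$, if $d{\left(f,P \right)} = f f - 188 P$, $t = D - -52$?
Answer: $6715$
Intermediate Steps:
$D = 10$ ($D = \left(-2\right) \left(-5\right) = 10$)
$t = 62$ ($t = 10 - -52 = 10 + 52 = 62$)
$d{\left(f,P \right)} = f^{2} - 188 P$
$17587 + d{\left(28,t \right)} = 17587 + \left(28^{2} - 11656\right) = 17587 + \left(784 - 11656\right) = 17587 - 10872 = 6715$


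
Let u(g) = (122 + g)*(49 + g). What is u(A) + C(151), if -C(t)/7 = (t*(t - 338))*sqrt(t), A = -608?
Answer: 271674 + 197659*sqrt(151) ≈ 2.7005e+6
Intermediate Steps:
u(g) = (49 + g)*(122 + g)
C(t) = -7*t**(3/2)*(-338 + t) (C(t) = -7*t*(t - 338)*sqrt(t) = -7*t*(-338 + t)*sqrt(t) = -7*t**(3/2)*(-338 + t))
u(A) + C(151) = (5978 + (-608)**2 + 171*(-608)) + 7*151**(3/2)*(338 - 1*151) = (5978 + 369664 - 103968) + 7*(151*sqrt(151))*(338 - 151) = 271674 + 7*(151*sqrt(151))*187 = 271674 + 197659*sqrt(151)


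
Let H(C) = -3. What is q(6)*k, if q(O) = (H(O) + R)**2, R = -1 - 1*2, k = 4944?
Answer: 177984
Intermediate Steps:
R = -3 (R = -1 - 2 = -3)
q(O) = 36 (q(O) = (-3 - 3)**2 = (-6)**2 = 36)
q(6)*k = 36*4944 = 177984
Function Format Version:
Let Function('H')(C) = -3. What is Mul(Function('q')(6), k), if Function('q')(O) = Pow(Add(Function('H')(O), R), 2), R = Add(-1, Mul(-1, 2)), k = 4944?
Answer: 177984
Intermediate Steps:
R = -3 (R = Add(-1, -2) = -3)
Function('q')(O) = 36 (Function('q')(O) = Pow(Add(-3, -3), 2) = Pow(-6, 2) = 36)
Mul(Function('q')(6), k) = Mul(36, 4944) = 177984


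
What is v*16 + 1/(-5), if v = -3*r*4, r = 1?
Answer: -961/5 ≈ -192.20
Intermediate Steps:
v = -12 (v = -3*1*4 = -3*4 = -12)
v*16 + 1/(-5) = -12*16 + 1/(-5) = -192 - 1/5 = -961/5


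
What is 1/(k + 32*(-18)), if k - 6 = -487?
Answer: -1/1057 ≈ -0.00094607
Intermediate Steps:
k = -481 (k = 6 - 487 = -481)
1/(k + 32*(-18)) = 1/(-481 + 32*(-18)) = 1/(-481 - 576) = 1/(-1057) = -1/1057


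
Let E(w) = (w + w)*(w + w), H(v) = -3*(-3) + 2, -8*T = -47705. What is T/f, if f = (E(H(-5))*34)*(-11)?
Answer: -47705/1448128 ≈ -0.032943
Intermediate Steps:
T = 47705/8 (T = -1/8*(-47705) = 47705/8 ≈ 5963.1)
H(v) = 11 (H(v) = 9 + 2 = 11)
E(w) = 4*w**2 (E(w) = (2*w)*(2*w) = 4*w**2)
f = -181016 (f = ((4*11**2)*34)*(-11) = ((4*121)*34)*(-11) = (484*34)*(-11) = 16456*(-11) = -181016)
T/f = (47705/8)/(-181016) = (47705/8)*(-1/181016) = -47705/1448128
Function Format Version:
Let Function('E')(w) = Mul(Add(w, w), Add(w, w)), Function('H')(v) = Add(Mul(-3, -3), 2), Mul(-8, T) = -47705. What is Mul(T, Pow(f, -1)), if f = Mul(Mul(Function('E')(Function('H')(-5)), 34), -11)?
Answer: Rational(-47705, 1448128) ≈ -0.032943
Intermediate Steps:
T = Rational(47705, 8) (T = Mul(Rational(-1, 8), -47705) = Rational(47705, 8) ≈ 5963.1)
Function('H')(v) = 11 (Function('H')(v) = Add(9, 2) = 11)
Function('E')(w) = Mul(4, Pow(w, 2)) (Function('E')(w) = Mul(Mul(2, w), Mul(2, w)) = Mul(4, Pow(w, 2)))
f = -181016 (f = Mul(Mul(Mul(4, Pow(11, 2)), 34), -11) = Mul(Mul(Mul(4, 121), 34), -11) = Mul(Mul(484, 34), -11) = Mul(16456, -11) = -181016)
Mul(T, Pow(f, -1)) = Mul(Rational(47705, 8), Pow(-181016, -1)) = Mul(Rational(47705, 8), Rational(-1, 181016)) = Rational(-47705, 1448128)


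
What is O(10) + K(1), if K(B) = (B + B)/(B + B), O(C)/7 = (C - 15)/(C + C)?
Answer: -¾ ≈ -0.75000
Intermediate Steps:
O(C) = 7*(-15 + C)/(2*C) (O(C) = 7*((C - 15)/(C + C)) = 7*((-15 + C)/((2*C))) = 7*((-15 + C)*(1/(2*C))) = 7*((-15 + C)/(2*C)) = 7*(-15 + C)/(2*C))
K(B) = 1 (K(B) = (2*B)/((2*B)) = (2*B)*(1/(2*B)) = 1)
O(10) + K(1) = (7/2)*(-15 + 10)/10 + 1 = (7/2)*(⅒)*(-5) + 1 = -7/4 + 1 = -¾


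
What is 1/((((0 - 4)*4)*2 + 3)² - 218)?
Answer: 1/623 ≈ 0.0016051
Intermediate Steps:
1/((((0 - 4)*4)*2 + 3)² - 218) = 1/((-4*4*2 + 3)² - 218) = 1/((-16*2 + 3)² - 218) = 1/((-32 + 3)² - 218) = 1/((-29)² - 218) = 1/(841 - 218) = 1/623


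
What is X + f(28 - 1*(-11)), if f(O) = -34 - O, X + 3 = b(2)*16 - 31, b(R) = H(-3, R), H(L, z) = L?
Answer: -155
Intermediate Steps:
b(R) = -3
X = -82 (X = -3 + (-3*16 - 31) = -3 + (-48 - 31) = -3 - 79 = -82)
X + f(28 - 1*(-11)) = -82 + (-34 - (28 - 1*(-11))) = -82 + (-34 - (28 + 11)) = -82 + (-34 - 1*39) = -82 + (-34 - 39) = -82 - 73 = -155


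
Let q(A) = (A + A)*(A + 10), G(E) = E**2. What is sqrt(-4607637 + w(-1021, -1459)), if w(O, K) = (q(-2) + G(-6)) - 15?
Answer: 4*I*sqrt(287978) ≈ 2146.5*I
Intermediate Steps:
q(A) = 2*A*(10 + A) (q(A) = (2*A)*(10 + A) = 2*A*(10 + A))
w(O, K) = -11 (w(O, K) = (2*(-2)*(10 - 2) + (-6)**2) - 15 = (2*(-2)*8 + 36) - 15 = (-32 + 36) - 15 = 4 - 15 = -11)
sqrt(-4607637 + w(-1021, -1459)) = sqrt(-4607637 - 11) = sqrt(-4607648) = 4*I*sqrt(287978)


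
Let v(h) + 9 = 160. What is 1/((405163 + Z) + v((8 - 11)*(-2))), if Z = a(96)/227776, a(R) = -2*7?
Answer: 113888/46160400825 ≈ 2.4672e-6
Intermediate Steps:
a(R) = -14
v(h) = 151 (v(h) = -9 + 160 = 151)
Z = -7/113888 (Z = -14/227776 = -14*1/227776 = -7/113888 ≈ -6.1464e-5)
1/((405163 + Z) + v((8 - 11)*(-2))) = 1/((405163 - 7/113888) + 151) = 1/(46143203737/113888 + 151) = 1/(46160400825/113888) = 113888/46160400825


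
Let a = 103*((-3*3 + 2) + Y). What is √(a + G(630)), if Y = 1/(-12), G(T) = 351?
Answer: I*√13629/6 ≈ 19.457*I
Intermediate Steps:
Y = -1/12 ≈ -0.083333
a = -8755/12 (a = 103*((-3*3 + 2) - 1/12) = 103*((-9 + 2) - 1/12) = 103*(-7 - 1/12) = 103*(-85/12) = -8755/12 ≈ -729.58)
√(a + G(630)) = √(-8755/12 + 351) = √(-4543/12) = I*√13629/6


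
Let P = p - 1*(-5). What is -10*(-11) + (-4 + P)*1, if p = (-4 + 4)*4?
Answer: 111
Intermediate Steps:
p = 0 (p = 0*4 = 0)
P = 5 (P = 0 - 1*(-5) = 0 + 5 = 5)
-10*(-11) + (-4 + P)*1 = -10*(-11) + (-4 + 5)*1 = 110 + 1*1 = 110 + 1 = 111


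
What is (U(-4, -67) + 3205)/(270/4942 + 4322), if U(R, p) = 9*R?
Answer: 7830599/10679797 ≈ 0.73322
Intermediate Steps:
(U(-4, -67) + 3205)/(270/4942 + 4322) = (9*(-4) + 3205)/(270/4942 + 4322) = (-36 + 3205)/(270*(1/4942) + 4322) = 3169/(135/2471 + 4322) = 3169/(10679797/2471) = 3169*(2471/10679797) = 7830599/10679797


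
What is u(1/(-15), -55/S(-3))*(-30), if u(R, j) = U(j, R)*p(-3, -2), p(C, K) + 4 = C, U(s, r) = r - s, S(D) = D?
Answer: -3864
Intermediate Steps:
p(C, K) = -4 + C
u(R, j) = -7*R + 7*j (u(R, j) = (R - j)*(-4 - 3) = (R - j)*(-7) = -7*R + 7*j)
u(1/(-15), -55/S(-3))*(-30) = (-7/(-15) + 7*(-55/(-3)))*(-30) = (-7*(-1/15) + 7*(-55*(-1/3)))*(-30) = (7/15 + 7*(55/3))*(-30) = (7/15 + 385/3)*(-30) = (644/5)*(-30) = -3864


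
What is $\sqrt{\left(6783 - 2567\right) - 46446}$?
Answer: $i \sqrt{42230} \approx 205.5 i$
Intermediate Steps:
$\sqrt{\left(6783 - 2567\right) - 46446} = \sqrt{4216 - 46446} = \sqrt{-42230} = i \sqrt{42230}$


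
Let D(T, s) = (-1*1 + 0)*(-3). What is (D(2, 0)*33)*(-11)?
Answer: -1089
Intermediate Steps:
D(T, s) = 3 (D(T, s) = (-1 + 0)*(-3) = -1*(-3) = 3)
(D(2, 0)*33)*(-11) = (3*33)*(-11) = 99*(-11) = -1089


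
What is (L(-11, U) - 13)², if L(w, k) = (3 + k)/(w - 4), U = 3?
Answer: 4489/25 ≈ 179.56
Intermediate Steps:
L(w, k) = (3 + k)/(-4 + w)
(L(-11, U) - 13)² = ((3 + 3)/(-4 - 11) - 13)² = (6/(-15) - 13)² = (-1/15*6 - 13)² = (-⅖ - 13)² = (-67/5)² = 4489/25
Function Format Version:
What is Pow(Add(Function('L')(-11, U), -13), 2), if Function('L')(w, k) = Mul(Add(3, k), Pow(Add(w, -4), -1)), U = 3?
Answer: Rational(4489, 25) ≈ 179.56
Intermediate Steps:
Function('L')(w, k) = Mul(Pow(Add(-4, w), -1), Add(3, k)) (Function('L')(w, k) = Mul(Add(3, k), Pow(Add(-4, w), -1)) = Mul(Pow(Add(-4, w), -1), Add(3, k)))
Pow(Add(Function('L')(-11, U), -13), 2) = Pow(Add(Mul(Pow(Add(-4, -11), -1), Add(3, 3)), -13), 2) = Pow(Add(Mul(Pow(-15, -1), 6), -13), 2) = Pow(Add(Mul(Rational(-1, 15), 6), -13), 2) = Pow(Add(Rational(-2, 5), -13), 2) = Pow(Rational(-67, 5), 2) = Rational(4489, 25)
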